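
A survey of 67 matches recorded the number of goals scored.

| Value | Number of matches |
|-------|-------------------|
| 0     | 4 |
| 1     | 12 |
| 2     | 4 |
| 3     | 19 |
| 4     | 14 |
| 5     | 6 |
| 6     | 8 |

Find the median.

3

Cumulative frequencies: 4, 16, 20, 39, 53, 59, 67
n = 67, so the median is the value in position (n+1)/2 = 34.
Position 34 falls at value 3.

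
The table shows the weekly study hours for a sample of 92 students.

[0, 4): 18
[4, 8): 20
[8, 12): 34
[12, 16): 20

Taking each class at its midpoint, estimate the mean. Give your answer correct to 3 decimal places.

Midpoints: 2, 6, 10, 14
Σfm = 18×2 + 20×6 + 34×10 + 20×14 = 776
n = Σf = 92
Mean = 776 / 92 = 8.4348

8.435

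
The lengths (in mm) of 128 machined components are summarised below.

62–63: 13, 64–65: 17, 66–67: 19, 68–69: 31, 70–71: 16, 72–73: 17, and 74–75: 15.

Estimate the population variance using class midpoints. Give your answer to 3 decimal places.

13.217

Midpoints: 62.5, 64.5, 66.5, 68.5, 70.5, 72.5, 74.5
n = 128, Σfm = 8774, mean = 68.5469
Σfm² = 603122
Σf(m − x̄)² = Σfm² − (Σfm)²/n = 603122 − 8774²/128 = 1691.7188
Population variance = 1691.7188 / 128 = 13.2166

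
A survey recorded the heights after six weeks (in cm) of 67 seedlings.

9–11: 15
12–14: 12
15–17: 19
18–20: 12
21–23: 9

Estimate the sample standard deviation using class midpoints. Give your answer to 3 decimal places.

Midpoints: 10, 13, 16, 19, 22
n = 67, Σfm = 1036, mean = 15.4627
Σfm² = 17080
Σf(m − x̄)² = Σfm² − (Σfm)²/n = 17080 − 1036²/67 = 1060.6567
Sample variance = 1060.6567 / 66 = 16.0706
Standard deviation = √16.0706 = 4.0088

4.009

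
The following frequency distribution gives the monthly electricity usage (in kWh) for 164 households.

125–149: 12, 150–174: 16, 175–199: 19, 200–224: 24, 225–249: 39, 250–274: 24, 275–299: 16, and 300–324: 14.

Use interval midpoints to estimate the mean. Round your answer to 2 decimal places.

227.85

Midpoints: 137, 162, 187, 212, 237, 262, 287, 312
Σfm = 12×137 + 16×162 + 19×187 + 24×212 + 39×237 + 24×262 + 16×287 + 14×312 = 37368
n = Σf = 164
Mean = 37368 / 164 = 227.8537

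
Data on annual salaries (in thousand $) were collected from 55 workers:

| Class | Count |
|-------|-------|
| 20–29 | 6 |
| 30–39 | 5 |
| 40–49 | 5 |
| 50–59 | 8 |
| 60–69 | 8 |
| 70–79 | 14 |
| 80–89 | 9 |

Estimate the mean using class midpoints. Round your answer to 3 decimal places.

59.955

Midpoints: 24.5, 34.5, 44.5, 54.5, 64.5, 74.5, 84.5
Σfm = 6×24.5 + 5×34.5 + 5×44.5 + 8×54.5 + 8×64.5 + 14×74.5 + 9×84.5 = 3297.5
n = Σf = 55
Mean = 3297.5 / 55 = 59.9545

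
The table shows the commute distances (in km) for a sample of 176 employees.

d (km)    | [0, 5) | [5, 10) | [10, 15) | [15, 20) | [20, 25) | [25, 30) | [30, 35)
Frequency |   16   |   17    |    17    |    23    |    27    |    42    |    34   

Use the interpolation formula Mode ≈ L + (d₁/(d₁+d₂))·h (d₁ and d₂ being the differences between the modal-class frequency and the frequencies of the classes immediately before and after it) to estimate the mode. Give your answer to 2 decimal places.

Modal class: [25, 30) (highest frequency 42).
d₁ = 42 − 27 = 15, d₂ = 42 − 34 = 8
Mode ≈ 25 + (15/(15+8)) × 5 = 25 + 3.2609 = 28.2609

28.26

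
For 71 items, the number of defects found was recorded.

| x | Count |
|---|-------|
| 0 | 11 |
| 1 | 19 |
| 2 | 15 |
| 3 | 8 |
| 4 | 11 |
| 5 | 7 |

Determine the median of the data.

Cumulative frequencies: 11, 30, 45, 53, 64, 71
n = 71, so the median is the value in position (n+1)/2 = 36.
Position 36 falls at value 2.

2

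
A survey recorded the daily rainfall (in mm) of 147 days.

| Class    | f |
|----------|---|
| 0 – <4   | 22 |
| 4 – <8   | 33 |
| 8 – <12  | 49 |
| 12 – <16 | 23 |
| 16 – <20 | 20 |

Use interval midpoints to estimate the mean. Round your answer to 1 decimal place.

9.6

Midpoints: 2, 6, 10, 14, 18
Σfm = 22×2 + 33×6 + 49×10 + 23×14 + 20×18 = 1414
n = Σf = 147
Mean = 1414 / 147 = 9.6190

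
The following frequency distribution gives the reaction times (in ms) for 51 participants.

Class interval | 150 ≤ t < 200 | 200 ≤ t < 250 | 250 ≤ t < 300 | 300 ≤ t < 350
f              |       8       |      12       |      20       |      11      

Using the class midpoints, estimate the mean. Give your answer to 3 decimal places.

Midpoints: 175, 225, 275, 325
Σfm = 8×175 + 12×225 + 20×275 + 11×325 = 13175
n = Σf = 51
Mean = 13175 / 51 = 258.3333

258.333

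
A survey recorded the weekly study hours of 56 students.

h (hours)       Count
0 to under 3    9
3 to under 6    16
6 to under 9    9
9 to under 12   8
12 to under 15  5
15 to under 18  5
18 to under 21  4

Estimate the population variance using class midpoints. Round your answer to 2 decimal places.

29.73

Midpoints: 1.5, 4.5, 7.5, 10.5, 13.5, 16.5, 19.5
n = 56, Σfm = 465, mean = 8.3036
Σfm² = 5526
Σf(m − x̄)² = Σfm² − (Σfm)²/n = 5526 − 465²/56 = 1664.8393
Population variance = 1664.8393 / 56 = 29.7293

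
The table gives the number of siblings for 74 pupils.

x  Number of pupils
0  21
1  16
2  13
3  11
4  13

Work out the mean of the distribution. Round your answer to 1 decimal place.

1.7

Values: 0, 1, 2, 3, 4
Σfx = 21×0 + 16×1 + 13×2 + 11×3 + 13×4 = 127
n = Σf = 74
Mean = 127 / 74 = 1.7162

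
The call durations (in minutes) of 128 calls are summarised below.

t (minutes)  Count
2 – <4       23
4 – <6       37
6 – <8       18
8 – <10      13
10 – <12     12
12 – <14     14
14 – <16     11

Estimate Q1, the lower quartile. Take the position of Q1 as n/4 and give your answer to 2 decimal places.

4.49

Cumulative frequencies: 23, 60, 78, 91, 103, 117, 128
n = 128; position = n/4 = 32.
This falls in the class 4 – <6: L = 4, F = 23, f = 37, h = 2.
Lower quartile ≈ 4 + ((32 − 23) / 37) × 2 = 4.4865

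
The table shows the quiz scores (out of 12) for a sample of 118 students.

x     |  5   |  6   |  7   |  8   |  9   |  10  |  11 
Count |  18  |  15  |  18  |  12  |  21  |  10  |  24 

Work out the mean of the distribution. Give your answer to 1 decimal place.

8.1

Values: 5, 6, 7, 8, 9, 10, 11
Σfx = 18×5 + 15×6 + 18×7 + 12×8 + 21×9 + 10×10 + 24×11 = 955
n = Σf = 118
Mean = 955 / 118 = 8.0932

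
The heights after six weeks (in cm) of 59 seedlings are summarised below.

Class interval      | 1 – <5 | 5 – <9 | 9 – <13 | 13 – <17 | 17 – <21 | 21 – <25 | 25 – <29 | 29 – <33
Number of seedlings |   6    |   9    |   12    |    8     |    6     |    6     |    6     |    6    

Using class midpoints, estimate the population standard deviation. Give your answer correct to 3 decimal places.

Midpoints: 3, 7, 11, 15, 19, 23, 27, 31
n = 59, Σfm = 933, mean = 15.8136
Σfm² = 19227
Σf(m − x̄)² = Σfm² − (Σfm)²/n = 19227 − 933²/59 = 4472.9492
Population variance = 4472.9492 / 59 = 75.8127
Standard deviation = √75.8127 = 8.7070

8.707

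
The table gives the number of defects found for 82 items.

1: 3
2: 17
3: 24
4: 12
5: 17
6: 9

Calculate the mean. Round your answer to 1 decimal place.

Values: 1, 2, 3, 4, 5, 6
Σfx = 3×1 + 17×2 + 24×3 + 12×4 + 17×5 + 9×6 = 296
n = Σf = 82
Mean = 296 / 82 = 3.6098

3.6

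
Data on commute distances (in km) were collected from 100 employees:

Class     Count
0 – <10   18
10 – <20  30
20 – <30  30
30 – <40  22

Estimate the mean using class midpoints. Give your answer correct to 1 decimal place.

20.6

Midpoints: 5, 15, 25, 35
Σfm = 18×5 + 30×15 + 30×25 + 22×35 = 2060
n = Σf = 100
Mean = 2060 / 100 = 20.6000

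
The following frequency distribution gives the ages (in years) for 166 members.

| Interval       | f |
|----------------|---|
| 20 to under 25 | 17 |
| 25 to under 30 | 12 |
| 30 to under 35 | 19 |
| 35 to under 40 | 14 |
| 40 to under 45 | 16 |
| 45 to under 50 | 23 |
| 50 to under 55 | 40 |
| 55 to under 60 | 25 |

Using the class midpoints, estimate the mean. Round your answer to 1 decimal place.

43.2

Midpoints: 22.5, 27.5, 32.5, 37.5, 42.5, 47.5, 52.5, 57.5
Σfm = 17×22.5 + 12×27.5 + 19×32.5 + 14×37.5 + 16×42.5 + 23×47.5 + 40×52.5 + 25×57.5 = 7165
n = Σf = 166
Mean = 7165 / 166 = 43.1627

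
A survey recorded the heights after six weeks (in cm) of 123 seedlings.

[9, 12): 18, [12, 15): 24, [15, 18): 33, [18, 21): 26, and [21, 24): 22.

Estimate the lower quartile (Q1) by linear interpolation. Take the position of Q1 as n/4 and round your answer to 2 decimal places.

Cumulative frequencies: 18, 42, 75, 101, 123
n = 123; position = n/4 = 30.75.
This falls in the class [12, 15): L = 12, F = 18, f = 24, h = 3.
Lower quartile ≈ 12 + ((30.75 − 18) / 24) × 3 = 13.5938

13.59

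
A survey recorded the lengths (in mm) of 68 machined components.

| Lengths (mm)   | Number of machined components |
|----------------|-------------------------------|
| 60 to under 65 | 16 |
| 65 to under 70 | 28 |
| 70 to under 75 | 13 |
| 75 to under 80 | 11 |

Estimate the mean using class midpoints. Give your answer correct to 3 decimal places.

68.897

Midpoints: 62.5, 67.5, 72.5, 77.5
Σfm = 16×62.5 + 28×67.5 + 13×72.5 + 11×77.5 = 4685
n = Σf = 68
Mean = 4685 / 68 = 68.8971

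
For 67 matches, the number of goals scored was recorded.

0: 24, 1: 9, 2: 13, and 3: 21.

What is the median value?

2

Cumulative frequencies: 24, 33, 46, 67
n = 67, so the median is the value in position (n+1)/2 = 34.
Position 34 falls at value 2.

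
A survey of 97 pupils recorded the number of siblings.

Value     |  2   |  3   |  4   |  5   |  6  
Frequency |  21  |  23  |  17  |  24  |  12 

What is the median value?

Cumulative frequencies: 21, 44, 61, 85, 97
n = 97, so the median is the value in position (n+1)/2 = 49.
Position 49 falls at value 4.

4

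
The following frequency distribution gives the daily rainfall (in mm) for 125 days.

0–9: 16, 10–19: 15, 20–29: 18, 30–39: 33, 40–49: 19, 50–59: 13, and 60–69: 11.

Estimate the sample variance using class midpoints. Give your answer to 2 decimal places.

314.04

Midpoints: 4.5, 14.5, 24.5, 34.5, 44.5, 54.5, 64.5
n = 125, Σfm = 4132.5, mean = 33.0600
Σfm² = 175561.25
Σf(m − x̄)² = Σfm² − (Σfm)²/n = 175561.25 − 4132.5²/125 = 38940.8000
Sample variance = 38940.8000 / 124 = 314.0387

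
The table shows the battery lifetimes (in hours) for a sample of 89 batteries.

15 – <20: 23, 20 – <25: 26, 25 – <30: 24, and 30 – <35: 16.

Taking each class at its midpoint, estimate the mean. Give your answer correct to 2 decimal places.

Midpoints: 17.5, 22.5, 27.5, 32.5
Σfm = 23×17.5 + 26×22.5 + 24×27.5 + 16×32.5 = 2167.5
n = Σf = 89
Mean = 2167.5 / 89 = 24.3539

24.35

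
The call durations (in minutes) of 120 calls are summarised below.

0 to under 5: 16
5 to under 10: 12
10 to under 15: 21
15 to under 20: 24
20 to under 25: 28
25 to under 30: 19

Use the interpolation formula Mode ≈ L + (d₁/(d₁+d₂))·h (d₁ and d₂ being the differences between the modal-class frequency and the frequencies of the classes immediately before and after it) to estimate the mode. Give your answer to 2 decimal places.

21.54

Modal class: 20 to under 25 (highest frequency 28).
d₁ = 28 − 24 = 4, d₂ = 28 − 19 = 9
Mode ≈ 20 + (4/(4+9)) × 5 = 20 + 1.5385 = 21.5385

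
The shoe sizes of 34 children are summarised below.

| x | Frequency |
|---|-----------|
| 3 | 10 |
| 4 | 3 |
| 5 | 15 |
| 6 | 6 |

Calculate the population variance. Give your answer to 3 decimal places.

Values: 3, 4, 5, 6
n = 34, Σfx = 153, mean = 4.5000
Σfx² = 729
Σf(x − x̄)² = Σfx² − (Σfx)²/n = 729 − 153²/34 = 40.5000
Population variance = 40.5000 / 34 = 1.1912

1.191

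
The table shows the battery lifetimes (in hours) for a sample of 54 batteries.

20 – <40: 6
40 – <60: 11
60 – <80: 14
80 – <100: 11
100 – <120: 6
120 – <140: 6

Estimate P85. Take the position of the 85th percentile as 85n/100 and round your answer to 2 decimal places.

Cumulative frequencies: 6, 17, 31, 42, 48, 54
n = 54; position = 85n/100 = 45.9.
This falls in the class 100 – <120: L = 100, F = 42, f = 6, h = 20.
85th percentile ≈ 100 + ((45.9 − 42) / 6) × 20 = 113.0000

113.00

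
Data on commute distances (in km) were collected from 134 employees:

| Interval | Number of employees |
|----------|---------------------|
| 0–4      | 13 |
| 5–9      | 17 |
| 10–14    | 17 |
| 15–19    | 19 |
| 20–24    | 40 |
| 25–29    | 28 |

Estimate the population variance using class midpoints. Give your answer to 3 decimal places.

Midpoints: 2, 7, 12, 17, 22, 27
n = 134, Σfm = 2308, mean = 17.2239
Σfm² = 48596
Σf(m − x̄)² = Σfm² − (Σfm)²/n = 48596 − 2308²/134 = 8843.2836
Population variance = 8843.2836 / 134 = 65.9947

65.995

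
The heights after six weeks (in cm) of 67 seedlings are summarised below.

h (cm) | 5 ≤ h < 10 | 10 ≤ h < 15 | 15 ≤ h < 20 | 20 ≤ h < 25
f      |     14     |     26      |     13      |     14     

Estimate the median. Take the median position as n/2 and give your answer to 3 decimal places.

Cumulative frequencies: 14, 40, 53, 67
n = 67; position = n/2 = 33.5.
This falls in the class 10 ≤ h < 15: L = 10, F = 14, f = 26, h = 5.
Median ≈ 10 + ((33.5 − 14) / 26) × 5 = 13.7500

13.750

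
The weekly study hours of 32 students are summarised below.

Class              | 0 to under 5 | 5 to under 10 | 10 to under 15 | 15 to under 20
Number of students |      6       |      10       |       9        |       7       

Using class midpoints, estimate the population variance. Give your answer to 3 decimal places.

26.538

Midpoints: 2.5, 7.5, 12.5, 17.5
n = 32, Σfm = 325, mean = 10.1562
Σfm² = 4150
Σf(m − x̄)² = Σfm² − (Σfm)²/n = 4150 − 325²/32 = 849.2188
Population variance = 849.2188 / 32 = 26.5381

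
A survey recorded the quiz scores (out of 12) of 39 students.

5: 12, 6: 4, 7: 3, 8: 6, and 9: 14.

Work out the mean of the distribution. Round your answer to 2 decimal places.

Values: 5, 6, 7, 8, 9
Σfx = 12×5 + 4×6 + 3×7 + 6×8 + 14×9 = 279
n = Σf = 39
Mean = 279 / 39 = 7.1538

7.15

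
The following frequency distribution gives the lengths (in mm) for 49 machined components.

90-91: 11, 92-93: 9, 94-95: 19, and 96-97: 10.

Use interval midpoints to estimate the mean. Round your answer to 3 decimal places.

Midpoints: 90.5, 92.5, 94.5, 96.5
Σfm = 11×90.5 + 9×92.5 + 19×94.5 + 10×96.5 = 4588.5
n = Σf = 49
Mean = 4588.5 / 49 = 93.6429

93.643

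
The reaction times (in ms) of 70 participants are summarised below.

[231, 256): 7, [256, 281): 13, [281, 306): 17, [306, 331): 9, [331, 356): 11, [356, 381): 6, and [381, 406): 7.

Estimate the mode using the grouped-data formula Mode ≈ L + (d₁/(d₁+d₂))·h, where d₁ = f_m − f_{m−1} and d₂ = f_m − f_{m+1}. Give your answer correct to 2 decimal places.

Modal class: [281, 306) (highest frequency 17).
d₁ = 17 − 13 = 4, d₂ = 17 − 9 = 8
Mode ≈ 281 + (4/(4+8)) × 25 = 281 + 8.3333 = 289.3333

289.33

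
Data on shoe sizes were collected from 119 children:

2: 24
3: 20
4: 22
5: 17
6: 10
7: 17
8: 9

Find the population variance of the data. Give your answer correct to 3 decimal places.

Values: 2, 3, 4, 5, 6, 7, 8
n = 119, Σfx = 532, mean = 4.4706
Σfx² = 2822
Σf(x − x̄)² = Σfx² − (Σfx)²/n = 2822 − 532²/119 = 443.6471
Population variance = 443.6471 / 119 = 3.7281

3.728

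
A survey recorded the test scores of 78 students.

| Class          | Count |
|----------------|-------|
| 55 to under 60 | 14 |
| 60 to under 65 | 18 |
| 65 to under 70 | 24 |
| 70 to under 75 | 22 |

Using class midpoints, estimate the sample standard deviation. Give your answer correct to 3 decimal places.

Midpoints: 57.5, 62.5, 67.5, 72.5
n = 78, Σfm = 5145, mean = 65.9615
Σfm² = 341587.5
Σf(m − x̄)² = Σfm² − (Σfm)²/n = 341587.5 − 5145²/78 = 2215.3846
Sample variance = 2215.3846 / 77 = 28.7712
Standard deviation = √28.7712 = 5.3639

5.364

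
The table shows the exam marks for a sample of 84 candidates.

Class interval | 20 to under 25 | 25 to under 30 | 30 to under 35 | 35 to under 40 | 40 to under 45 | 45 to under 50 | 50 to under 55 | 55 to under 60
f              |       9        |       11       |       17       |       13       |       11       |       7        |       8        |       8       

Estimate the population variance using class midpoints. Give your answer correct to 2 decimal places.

Midpoints: 22.5, 27.5, 32.5, 37.5, 42.5, 47.5, 52.5, 57.5
n = 84, Σfm = 3225, mean = 38.3929
Σfm² = 133275
Σf(m − x̄)² = Σfm² − (Σfm)²/n = 133275 − 3225²/84 = 9458.0357
Population variance = 9458.0357 / 84 = 112.5957

112.60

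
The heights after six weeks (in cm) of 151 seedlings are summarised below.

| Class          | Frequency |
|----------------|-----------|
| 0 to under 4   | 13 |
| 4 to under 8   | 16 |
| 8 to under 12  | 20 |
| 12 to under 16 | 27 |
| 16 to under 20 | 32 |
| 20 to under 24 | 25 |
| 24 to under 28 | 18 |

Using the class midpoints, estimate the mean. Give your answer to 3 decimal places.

15.192

Midpoints: 2, 6, 10, 14, 18, 22, 26
Σfm = 13×2 + 16×6 + 20×10 + 27×14 + 32×18 + 25×22 + 18×26 = 2294
n = Σf = 151
Mean = 2294 / 151 = 15.1921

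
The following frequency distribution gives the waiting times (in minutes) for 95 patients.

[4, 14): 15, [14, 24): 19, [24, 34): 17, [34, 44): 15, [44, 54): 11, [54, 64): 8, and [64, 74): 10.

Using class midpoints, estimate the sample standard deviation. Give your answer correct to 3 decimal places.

19.061

Midpoints: 9, 19, 29, 39, 49, 59, 69
n = 95, Σfm = 3275, mean = 34.4737
Σfm² = 147055
Σf(m − x̄)² = Σfm² − (Σfm)²/n = 147055 − 3275²/95 = 34153.6842
Sample variance = 34153.6842 / 94 = 363.3371
Standard deviation = √363.3371 = 19.0614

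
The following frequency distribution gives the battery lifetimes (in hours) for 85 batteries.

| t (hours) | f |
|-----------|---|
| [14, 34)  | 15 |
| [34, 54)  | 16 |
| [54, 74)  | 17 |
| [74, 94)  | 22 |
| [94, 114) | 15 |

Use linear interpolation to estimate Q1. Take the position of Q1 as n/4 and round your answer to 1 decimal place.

41.8

Cumulative frequencies: 15, 31, 48, 70, 85
n = 85; position = n/4 = 21.25.
This falls in the class [34, 54): L = 34, F = 15, f = 16, h = 20.
Lower quartile ≈ 34 + ((21.25 − 15) / 16) × 20 = 41.8125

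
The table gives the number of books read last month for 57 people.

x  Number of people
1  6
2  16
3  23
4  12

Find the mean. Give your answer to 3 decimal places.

Values: 1, 2, 3, 4
Σfx = 6×1 + 16×2 + 23×3 + 12×4 = 155
n = Σf = 57
Mean = 155 / 57 = 2.7193

2.719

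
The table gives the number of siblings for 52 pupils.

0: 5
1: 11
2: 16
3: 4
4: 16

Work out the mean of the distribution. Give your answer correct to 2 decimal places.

2.29

Values: 0, 1, 2, 3, 4
Σfx = 5×0 + 11×1 + 16×2 + 4×3 + 16×4 = 119
n = Σf = 52
Mean = 119 / 52 = 2.2885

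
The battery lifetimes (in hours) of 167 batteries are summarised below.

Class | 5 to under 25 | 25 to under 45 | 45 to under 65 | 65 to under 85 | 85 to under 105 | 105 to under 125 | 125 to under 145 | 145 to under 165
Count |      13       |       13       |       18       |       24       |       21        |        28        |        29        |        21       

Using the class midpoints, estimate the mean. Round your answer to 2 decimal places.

Midpoints: 15, 35, 55, 75, 95, 115, 135, 155
Σfm = 13×15 + 13×35 + 18×55 + 24×75 + 21×95 + 28×115 + 29×135 + 21×155 = 15825
n = Σf = 167
Mean = 15825 / 167 = 94.7605

94.76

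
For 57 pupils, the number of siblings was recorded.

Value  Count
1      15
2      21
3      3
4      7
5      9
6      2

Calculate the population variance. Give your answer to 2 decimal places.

2.37

Values: 1, 2, 3, 4, 5, 6
n = 57, Σfx = 151, mean = 2.6491
Σfx² = 535
Σf(x − x̄)² = Σfx² − (Σfx)²/n = 535 − 151²/57 = 134.9825
Population variance = 134.9825 / 57 = 2.3681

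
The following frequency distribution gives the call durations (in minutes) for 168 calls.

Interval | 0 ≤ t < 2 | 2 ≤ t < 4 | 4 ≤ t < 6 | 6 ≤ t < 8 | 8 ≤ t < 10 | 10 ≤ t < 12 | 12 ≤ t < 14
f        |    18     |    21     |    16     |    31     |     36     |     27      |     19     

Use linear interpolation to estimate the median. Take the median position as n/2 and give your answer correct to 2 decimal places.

Cumulative frequencies: 18, 39, 55, 86, 122, 149, 168
n = 168; position = n/2 = 84.
This falls in the class 6 ≤ t < 8: L = 6, F = 55, f = 31, h = 2.
Median ≈ 6 + ((84 − 55) / 31) × 2 = 7.8710

7.87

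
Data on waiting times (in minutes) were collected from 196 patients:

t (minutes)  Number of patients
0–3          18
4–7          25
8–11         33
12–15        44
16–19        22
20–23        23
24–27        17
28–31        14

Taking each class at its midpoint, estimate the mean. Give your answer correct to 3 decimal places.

Midpoints: 1.5, 5.5, 9.5, 13.5, 17.5, 21.5, 25.5, 29.5
Σfm = 18×1.5 + 25×5.5 + 33×9.5 + 44×13.5 + 22×17.5 + 23×21.5 + 17×25.5 + 14×29.5 = 2798
n = Σf = 196
Mean = 2798 / 196 = 14.2755

14.276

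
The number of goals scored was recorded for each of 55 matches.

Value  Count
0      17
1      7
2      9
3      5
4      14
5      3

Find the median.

2

Cumulative frequencies: 17, 24, 33, 38, 52, 55
n = 55, so the median is the value in position (n+1)/2 = 28.
Position 28 falls at value 2.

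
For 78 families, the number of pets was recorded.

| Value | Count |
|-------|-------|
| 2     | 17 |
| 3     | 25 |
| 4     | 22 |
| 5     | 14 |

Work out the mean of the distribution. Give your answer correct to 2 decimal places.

Values: 2, 3, 4, 5
Σfx = 17×2 + 25×3 + 22×4 + 14×5 = 267
n = Σf = 78
Mean = 267 / 78 = 3.4231

3.42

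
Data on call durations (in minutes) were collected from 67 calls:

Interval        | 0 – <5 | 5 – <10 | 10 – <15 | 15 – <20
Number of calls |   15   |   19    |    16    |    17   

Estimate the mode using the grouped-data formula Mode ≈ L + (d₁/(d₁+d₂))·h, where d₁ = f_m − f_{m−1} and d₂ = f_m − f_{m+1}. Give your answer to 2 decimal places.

Modal class: 5 – <10 (highest frequency 19).
d₁ = 19 − 15 = 4, d₂ = 19 − 16 = 3
Mode ≈ 5 + (4/(4+3)) × 5 = 5 + 2.8571 = 7.8571

7.86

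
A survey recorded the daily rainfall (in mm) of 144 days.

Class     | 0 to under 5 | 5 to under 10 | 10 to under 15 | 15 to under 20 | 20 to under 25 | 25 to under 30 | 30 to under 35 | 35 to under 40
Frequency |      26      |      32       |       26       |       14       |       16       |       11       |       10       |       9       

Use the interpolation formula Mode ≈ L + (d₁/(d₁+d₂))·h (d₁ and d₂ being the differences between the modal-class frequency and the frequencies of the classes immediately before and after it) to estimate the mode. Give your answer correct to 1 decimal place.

Modal class: 5 to under 10 (highest frequency 32).
d₁ = 32 − 26 = 6, d₂ = 32 − 26 = 6
Mode ≈ 5 + (6/(6+6)) × 5 = 5 + 2.5000 = 7.5000

7.5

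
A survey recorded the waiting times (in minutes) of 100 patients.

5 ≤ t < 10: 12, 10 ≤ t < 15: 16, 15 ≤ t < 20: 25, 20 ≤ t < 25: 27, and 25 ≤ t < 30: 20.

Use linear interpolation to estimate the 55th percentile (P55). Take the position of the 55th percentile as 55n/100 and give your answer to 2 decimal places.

20.37

Cumulative frequencies: 12, 28, 53, 80, 100
n = 100; position = 55n/100 = 55.
This falls in the class 20 ≤ t < 25: L = 20, F = 53, f = 27, h = 5.
55th percentile ≈ 20 + ((55 − 53) / 27) × 5 = 20.3704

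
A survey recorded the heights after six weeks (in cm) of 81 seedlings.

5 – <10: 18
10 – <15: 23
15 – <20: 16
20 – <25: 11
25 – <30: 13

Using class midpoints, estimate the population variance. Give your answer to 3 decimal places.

Midpoints: 7.5, 12.5, 17.5, 22.5, 27.5
n = 81, Σfm = 1307.5, mean = 16.1420
Σfm² = 24906.25
Σf(m − x̄)² = Σfm² − (Σfm)²/n = 24906.25 − 1307.5²/81 = 3800.6173
Population variance = 3800.6173 / 81 = 46.9212

46.921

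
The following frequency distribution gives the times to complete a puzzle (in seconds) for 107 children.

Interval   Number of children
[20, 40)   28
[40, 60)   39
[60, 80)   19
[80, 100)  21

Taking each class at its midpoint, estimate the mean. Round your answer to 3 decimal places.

56.168

Midpoints: 30, 50, 70, 90
Σfm = 28×30 + 39×50 + 19×70 + 21×90 = 6010
n = Σf = 107
Mean = 6010 / 107 = 56.1682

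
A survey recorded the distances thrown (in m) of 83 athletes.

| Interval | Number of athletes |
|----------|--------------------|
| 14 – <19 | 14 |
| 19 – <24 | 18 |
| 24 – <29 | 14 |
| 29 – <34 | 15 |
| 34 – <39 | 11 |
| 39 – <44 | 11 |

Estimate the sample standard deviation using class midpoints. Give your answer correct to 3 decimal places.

Midpoints: 16.5, 21.5, 26.5, 31.5, 36.5, 41.5
n = 83, Σfm = 2319.5, mean = 27.9458
Σfm² = 70446.75
Σf(m − x̄)² = Σfm² − (Σfm)²/n = 70446.75 − 2319.5²/83 = 5626.5060
Sample variance = 5626.5060 / 82 = 68.6159
Standard deviation = √68.6159 = 8.2835

8.283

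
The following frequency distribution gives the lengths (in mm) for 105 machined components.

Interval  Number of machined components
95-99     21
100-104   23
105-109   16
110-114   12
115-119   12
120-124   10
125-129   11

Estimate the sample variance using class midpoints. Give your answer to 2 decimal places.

99.45

Midpoints: 97, 102, 107, 112, 117, 122, 127
n = 105, Σfm = 11460, mean = 109.1429
Σfm² = 1261120
Σf(m − x̄)² = Σfm² − (Σfm)²/n = 1261120 − 11460²/105 = 10342.8571
Sample variance = 10342.8571 / 104 = 99.4505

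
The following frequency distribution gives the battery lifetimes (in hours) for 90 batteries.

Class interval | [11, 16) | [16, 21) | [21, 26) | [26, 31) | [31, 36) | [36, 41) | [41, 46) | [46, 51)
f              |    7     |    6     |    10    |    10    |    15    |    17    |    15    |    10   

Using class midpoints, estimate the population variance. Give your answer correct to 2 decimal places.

Midpoints: 13.5, 18.5, 23.5, 28.5, 33.5, 38.5, 43.5, 48.5
n = 90, Σfm = 3020, mean = 33.5556
Σfm² = 110912.5
Σf(m − x̄)² = Σfm² − (Σfm)²/n = 110912.5 − 3020²/90 = 9574.7222
Population variance = 9574.7222 / 90 = 106.3858

106.39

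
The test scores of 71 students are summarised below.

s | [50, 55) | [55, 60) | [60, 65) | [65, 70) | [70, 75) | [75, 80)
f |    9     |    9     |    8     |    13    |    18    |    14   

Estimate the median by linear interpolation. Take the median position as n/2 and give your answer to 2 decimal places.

68.65

Cumulative frequencies: 9, 18, 26, 39, 57, 71
n = 71; position = n/2 = 35.5.
This falls in the class [65, 70): L = 65, F = 26, f = 13, h = 5.
Median ≈ 65 + ((35.5 − 26) / 13) × 5 = 68.6538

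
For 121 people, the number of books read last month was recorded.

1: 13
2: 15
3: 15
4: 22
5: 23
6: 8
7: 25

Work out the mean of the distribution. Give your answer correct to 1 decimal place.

Values: 1, 2, 3, 4, 5, 6, 7
Σfx = 13×1 + 15×2 + 15×3 + 22×4 + 23×5 + 8×6 + 25×7 = 514
n = Σf = 121
Mean = 514 / 121 = 4.2479

4.2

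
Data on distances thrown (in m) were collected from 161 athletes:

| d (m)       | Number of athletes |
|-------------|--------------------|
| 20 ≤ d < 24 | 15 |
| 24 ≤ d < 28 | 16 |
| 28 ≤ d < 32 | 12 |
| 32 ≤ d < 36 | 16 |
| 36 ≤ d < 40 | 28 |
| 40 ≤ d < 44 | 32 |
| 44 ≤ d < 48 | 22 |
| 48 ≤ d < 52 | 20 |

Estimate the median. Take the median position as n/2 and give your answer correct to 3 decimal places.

Cumulative frequencies: 15, 31, 43, 59, 87, 119, 141, 161
n = 161; position = n/2 = 80.5.
This falls in the class 36 ≤ d < 40: L = 36, F = 59, f = 28, h = 4.
Median ≈ 36 + ((80.5 − 59) / 28) × 4 = 39.0714

39.071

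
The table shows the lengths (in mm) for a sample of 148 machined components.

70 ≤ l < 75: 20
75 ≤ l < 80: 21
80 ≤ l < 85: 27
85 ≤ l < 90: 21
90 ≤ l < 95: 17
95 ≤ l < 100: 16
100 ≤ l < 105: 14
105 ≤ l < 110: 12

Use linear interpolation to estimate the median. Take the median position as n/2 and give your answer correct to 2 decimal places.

86.43

Cumulative frequencies: 20, 41, 68, 89, 106, 122, 136, 148
n = 148; position = n/2 = 74.
This falls in the class 85 ≤ l < 90: L = 85, F = 68, f = 21, h = 5.
Median ≈ 85 + ((74 − 68) / 21) × 5 = 86.4286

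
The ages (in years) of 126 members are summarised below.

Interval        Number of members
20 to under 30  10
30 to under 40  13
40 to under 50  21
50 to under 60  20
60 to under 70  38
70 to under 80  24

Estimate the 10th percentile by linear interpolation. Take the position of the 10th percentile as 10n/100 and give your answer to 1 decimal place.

32.0

Cumulative frequencies: 10, 23, 44, 64, 102, 126
n = 126; position = 10n/100 = 12.6.
This falls in the class 30 to under 40: L = 30, F = 10, f = 13, h = 10.
10th percentile ≈ 30 + ((12.6 − 10) / 13) × 10 = 32.0000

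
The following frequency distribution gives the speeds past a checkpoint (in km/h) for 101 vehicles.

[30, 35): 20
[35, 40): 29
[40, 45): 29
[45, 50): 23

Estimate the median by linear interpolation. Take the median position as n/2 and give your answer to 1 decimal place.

Cumulative frequencies: 20, 49, 78, 101
n = 101; position = n/2 = 50.5.
This falls in the class [40, 45): L = 40, F = 49, f = 29, h = 5.
Median ≈ 40 + ((50.5 − 49) / 29) × 5 = 40.2586

40.3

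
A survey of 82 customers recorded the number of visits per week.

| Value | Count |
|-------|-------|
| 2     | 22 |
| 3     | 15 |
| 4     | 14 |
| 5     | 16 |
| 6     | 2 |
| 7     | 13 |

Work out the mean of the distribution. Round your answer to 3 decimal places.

4.000

Values: 2, 3, 4, 5, 6, 7
Σfx = 22×2 + 15×3 + 14×4 + 16×5 + 2×6 + 13×7 = 328
n = Σf = 82
Mean = 328 / 82 = 4.0000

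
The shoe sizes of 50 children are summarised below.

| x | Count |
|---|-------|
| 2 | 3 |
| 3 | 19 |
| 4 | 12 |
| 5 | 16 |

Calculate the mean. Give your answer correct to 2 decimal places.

3.82

Values: 2, 3, 4, 5
Σfx = 3×2 + 19×3 + 12×4 + 16×5 = 191
n = Σf = 50
Mean = 191 / 50 = 3.8200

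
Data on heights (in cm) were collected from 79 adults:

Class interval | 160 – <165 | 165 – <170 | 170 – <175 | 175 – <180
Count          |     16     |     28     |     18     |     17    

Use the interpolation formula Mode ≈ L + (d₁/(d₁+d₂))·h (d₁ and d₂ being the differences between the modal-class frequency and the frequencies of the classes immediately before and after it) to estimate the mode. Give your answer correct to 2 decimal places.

167.73

Modal class: 165 – <170 (highest frequency 28).
d₁ = 28 − 16 = 12, d₂ = 28 − 18 = 10
Mode ≈ 165 + (12/(12+10)) × 5 = 165 + 2.7273 = 167.7273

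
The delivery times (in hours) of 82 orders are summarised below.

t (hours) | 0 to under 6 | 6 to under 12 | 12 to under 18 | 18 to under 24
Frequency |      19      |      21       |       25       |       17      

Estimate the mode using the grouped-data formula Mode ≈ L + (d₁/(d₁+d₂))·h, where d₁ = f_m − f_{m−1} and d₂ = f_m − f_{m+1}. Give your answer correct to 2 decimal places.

Modal class: 12 to under 18 (highest frequency 25).
d₁ = 25 − 21 = 4, d₂ = 25 − 17 = 8
Mode ≈ 12 + (4/(4+8)) × 6 = 12 + 2.0000 = 14.0000

14.00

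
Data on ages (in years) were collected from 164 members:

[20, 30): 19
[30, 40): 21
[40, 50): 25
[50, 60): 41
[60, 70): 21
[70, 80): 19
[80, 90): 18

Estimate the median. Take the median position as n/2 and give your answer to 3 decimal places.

54.146

Cumulative frequencies: 19, 40, 65, 106, 127, 146, 164
n = 164; position = n/2 = 82.
This falls in the class [50, 60): L = 50, F = 65, f = 41, h = 10.
Median ≈ 50 + ((82 − 65) / 41) × 10 = 54.1463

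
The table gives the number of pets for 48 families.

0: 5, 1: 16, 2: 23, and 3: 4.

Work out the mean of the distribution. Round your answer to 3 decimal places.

Values: 0, 1, 2, 3
Σfx = 5×0 + 16×1 + 23×2 + 4×3 = 74
n = Σf = 48
Mean = 74 / 48 = 1.5417

1.542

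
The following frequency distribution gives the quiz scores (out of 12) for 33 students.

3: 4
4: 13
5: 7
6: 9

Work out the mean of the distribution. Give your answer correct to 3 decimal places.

4.636

Values: 3, 4, 5, 6
Σfx = 4×3 + 13×4 + 7×5 + 9×6 = 153
n = Σf = 33
Mean = 153 / 33 = 4.6364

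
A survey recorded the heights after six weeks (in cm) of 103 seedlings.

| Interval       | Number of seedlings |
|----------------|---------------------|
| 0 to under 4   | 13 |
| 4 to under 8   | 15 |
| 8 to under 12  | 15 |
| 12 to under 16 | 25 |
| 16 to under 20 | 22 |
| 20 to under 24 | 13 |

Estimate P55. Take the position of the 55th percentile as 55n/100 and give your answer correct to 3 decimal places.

14.184

Cumulative frequencies: 13, 28, 43, 68, 90, 103
n = 103; position = 55n/100 = 56.65.
This falls in the class 12 to under 16: L = 12, F = 43, f = 25, h = 4.
55th percentile ≈ 12 + ((56.65 − 43) / 25) × 4 = 14.1840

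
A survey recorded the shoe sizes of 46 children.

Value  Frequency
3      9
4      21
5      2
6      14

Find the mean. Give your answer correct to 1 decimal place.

4.5

Values: 3, 4, 5, 6
Σfx = 9×3 + 21×4 + 2×5 + 14×6 = 205
n = Σf = 46
Mean = 205 / 46 = 4.4565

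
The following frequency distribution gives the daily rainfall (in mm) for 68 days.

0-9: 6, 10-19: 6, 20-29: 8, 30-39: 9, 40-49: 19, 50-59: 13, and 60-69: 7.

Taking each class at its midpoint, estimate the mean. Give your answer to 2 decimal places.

Midpoints: 4.5, 14.5, 24.5, 34.5, 44.5, 54.5, 64.5
Σfm = 6×4.5 + 6×14.5 + 8×24.5 + 9×34.5 + 19×44.5 + 13×54.5 + 7×64.5 = 2626
n = Σf = 68
Mean = 2626 / 68 = 38.6176

38.62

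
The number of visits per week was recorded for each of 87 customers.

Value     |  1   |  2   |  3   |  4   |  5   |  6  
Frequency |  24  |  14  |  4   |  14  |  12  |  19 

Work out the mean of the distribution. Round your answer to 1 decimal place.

3.4

Values: 1, 2, 3, 4, 5, 6
Σfx = 24×1 + 14×2 + 4×3 + 14×4 + 12×5 + 19×6 = 294
n = Σf = 87
Mean = 294 / 87 = 3.3793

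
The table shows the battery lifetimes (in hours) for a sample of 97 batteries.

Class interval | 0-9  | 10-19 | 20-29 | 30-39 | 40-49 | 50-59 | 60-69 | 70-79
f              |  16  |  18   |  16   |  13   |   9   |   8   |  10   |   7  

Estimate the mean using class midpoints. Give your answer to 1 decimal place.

32.7

Midpoints: 4.5, 14.5, 24.5, 34.5, 44.5, 54.5, 64.5, 74.5
Σfm = 16×4.5 + 18×14.5 + 16×24.5 + 13×34.5 + 9×44.5 + 8×54.5 + 10×64.5 + 7×74.5 = 3176.5
n = Σf = 97
Mean = 3176.5 / 97 = 32.7474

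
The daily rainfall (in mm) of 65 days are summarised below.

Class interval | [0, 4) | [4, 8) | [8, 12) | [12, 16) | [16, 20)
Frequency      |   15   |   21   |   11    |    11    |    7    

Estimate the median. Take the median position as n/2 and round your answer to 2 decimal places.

7.33

Cumulative frequencies: 15, 36, 47, 58, 65
n = 65; position = n/2 = 32.5.
This falls in the class [4, 8): L = 4, F = 15, f = 21, h = 4.
Median ≈ 4 + ((32.5 − 15) / 21) × 4 = 7.3333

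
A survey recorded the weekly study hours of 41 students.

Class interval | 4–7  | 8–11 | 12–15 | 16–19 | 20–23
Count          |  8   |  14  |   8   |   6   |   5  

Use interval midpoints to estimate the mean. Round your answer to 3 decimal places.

Midpoints: 5.5, 9.5, 13.5, 17.5, 21.5
Σfm = 8×5.5 + 14×9.5 + 8×13.5 + 6×17.5 + 5×21.5 = 497.5
n = Σf = 41
Mean = 497.5 / 41 = 12.1341

12.134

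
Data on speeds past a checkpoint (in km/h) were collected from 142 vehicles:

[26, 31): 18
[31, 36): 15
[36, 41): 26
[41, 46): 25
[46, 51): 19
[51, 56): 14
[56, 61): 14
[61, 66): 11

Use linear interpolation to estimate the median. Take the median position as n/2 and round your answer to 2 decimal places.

Cumulative frequencies: 18, 33, 59, 84, 103, 117, 131, 142
n = 142; position = n/2 = 71.
This falls in the class [41, 46): L = 41, F = 59, f = 25, h = 5.
Median ≈ 41 + ((71 − 59) / 25) × 5 = 43.4000

43.40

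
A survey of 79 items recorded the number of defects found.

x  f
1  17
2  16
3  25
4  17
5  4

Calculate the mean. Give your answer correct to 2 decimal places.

Values: 1, 2, 3, 4, 5
Σfx = 17×1 + 16×2 + 25×3 + 17×4 + 4×5 = 212
n = Σf = 79
Mean = 212 / 79 = 2.6835

2.68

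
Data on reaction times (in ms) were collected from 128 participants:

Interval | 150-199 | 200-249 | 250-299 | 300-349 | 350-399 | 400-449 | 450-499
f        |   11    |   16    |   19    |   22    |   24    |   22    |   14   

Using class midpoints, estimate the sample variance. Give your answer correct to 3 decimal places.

Midpoints: 174.5, 224.5, 274.5, 324.5, 374.5, 424.5, 474.5
n = 128, Σfm = 42836, mean = 334.6562
Σfm² = 15372132
Σf(m − x̄)² = Σfm² − (Σfm)²/n = 15372132 − 42836²/128 = 1036796.8750
Sample variance = 1036796.8750 / 127 = 8163.7549

8163.755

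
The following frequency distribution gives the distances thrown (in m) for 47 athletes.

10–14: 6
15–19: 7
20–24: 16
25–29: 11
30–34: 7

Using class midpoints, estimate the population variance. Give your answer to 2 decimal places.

Midpoints: 12, 17, 22, 27, 32
n = 47, Σfm = 1064, mean = 22.6383
Σfm² = 25818
Σf(m − x̄)² = Σfm² − (Σfm)²/n = 25818 − 1064²/47 = 1730.8511
Population variance = 1730.8511 / 47 = 36.8266

36.83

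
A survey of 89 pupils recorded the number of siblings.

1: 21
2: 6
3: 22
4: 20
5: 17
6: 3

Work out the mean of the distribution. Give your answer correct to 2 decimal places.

3.17

Values: 1, 2, 3, 4, 5, 6
Σfx = 21×1 + 6×2 + 22×3 + 20×4 + 17×5 + 3×6 = 282
n = Σf = 89
Mean = 282 / 89 = 3.1685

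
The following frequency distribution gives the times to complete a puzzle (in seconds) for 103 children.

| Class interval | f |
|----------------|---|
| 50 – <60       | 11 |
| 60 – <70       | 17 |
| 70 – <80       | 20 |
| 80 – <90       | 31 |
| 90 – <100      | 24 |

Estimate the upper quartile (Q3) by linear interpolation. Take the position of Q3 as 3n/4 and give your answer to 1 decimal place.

89.4

Cumulative frequencies: 11, 28, 48, 79, 103
n = 103; position = 3n/4 = 77.25.
This falls in the class 80 – <90: L = 80, F = 48, f = 31, h = 10.
Upper quartile ≈ 80 + ((77.25 − 48) / 31) × 10 = 89.4355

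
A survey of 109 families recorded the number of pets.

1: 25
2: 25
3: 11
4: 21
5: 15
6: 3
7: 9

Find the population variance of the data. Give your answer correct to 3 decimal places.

3.422

Values: 1, 2, 3, 4, 5, 6, 7
n = 109, Σfx = 348, mean = 3.1927
Σfx² = 1484
Σf(x − x̄)² = Σfx² − (Σfx)²/n = 1484 − 348²/109 = 372.9541
Population variance = 372.9541 / 109 = 3.4216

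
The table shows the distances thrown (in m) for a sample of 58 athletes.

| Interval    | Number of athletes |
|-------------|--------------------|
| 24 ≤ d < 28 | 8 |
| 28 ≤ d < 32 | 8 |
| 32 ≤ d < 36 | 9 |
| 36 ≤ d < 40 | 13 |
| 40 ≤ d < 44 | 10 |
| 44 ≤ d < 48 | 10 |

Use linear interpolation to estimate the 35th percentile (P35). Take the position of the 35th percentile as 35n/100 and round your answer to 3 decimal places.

33.911

Cumulative frequencies: 8, 16, 25, 38, 48, 58
n = 58; position = 35n/100 = 20.3.
This falls in the class 32 ≤ d < 36: L = 32, F = 16, f = 9, h = 4.
35th percentile ≈ 32 + ((20.3 − 16) / 9) × 4 = 33.9111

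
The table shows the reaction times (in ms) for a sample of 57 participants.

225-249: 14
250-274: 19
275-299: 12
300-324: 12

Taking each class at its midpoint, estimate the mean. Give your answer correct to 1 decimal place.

Midpoints: 237, 262, 287, 312
Σfm = 14×237 + 19×262 + 12×287 + 12×312 = 15484
n = Σf = 57
Mean = 15484 / 57 = 271.6491

271.6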